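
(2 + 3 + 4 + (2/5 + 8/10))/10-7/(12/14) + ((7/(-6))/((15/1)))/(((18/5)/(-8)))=-14122/2025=-6.97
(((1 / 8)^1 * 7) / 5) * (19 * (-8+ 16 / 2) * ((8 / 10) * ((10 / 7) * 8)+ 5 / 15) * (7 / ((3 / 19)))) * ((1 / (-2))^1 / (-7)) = 0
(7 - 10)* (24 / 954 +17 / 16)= -3.26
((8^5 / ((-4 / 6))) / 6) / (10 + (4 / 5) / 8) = -81920 / 101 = -811.09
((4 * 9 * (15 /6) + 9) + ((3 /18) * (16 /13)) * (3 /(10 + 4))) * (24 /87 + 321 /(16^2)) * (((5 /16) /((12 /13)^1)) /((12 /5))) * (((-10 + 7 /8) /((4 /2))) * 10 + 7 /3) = -925.25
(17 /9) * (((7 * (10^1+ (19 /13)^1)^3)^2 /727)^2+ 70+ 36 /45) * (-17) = -415427487878562107367204133038839 /554117113426489220205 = -749710625809.20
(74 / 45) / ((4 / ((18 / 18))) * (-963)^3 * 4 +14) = -37 / 321500284605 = -0.00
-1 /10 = -0.10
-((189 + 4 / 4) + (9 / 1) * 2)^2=-43264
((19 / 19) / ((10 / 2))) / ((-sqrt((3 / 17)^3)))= -17 * sqrt(51) / 45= -2.70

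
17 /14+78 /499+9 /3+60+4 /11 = 4974567 /76846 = 64.73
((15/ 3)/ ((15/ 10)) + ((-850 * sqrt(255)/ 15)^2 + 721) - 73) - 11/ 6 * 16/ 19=46710538/ 57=819483.12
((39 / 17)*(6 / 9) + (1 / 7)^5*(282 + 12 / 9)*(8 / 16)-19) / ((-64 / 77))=41161483 / 1959216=21.01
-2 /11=-0.18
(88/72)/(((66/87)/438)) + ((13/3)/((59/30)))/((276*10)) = 3830363/5428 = 705.67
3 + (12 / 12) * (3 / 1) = 6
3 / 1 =3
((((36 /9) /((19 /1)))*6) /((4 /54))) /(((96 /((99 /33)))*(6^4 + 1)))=81 /197144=0.00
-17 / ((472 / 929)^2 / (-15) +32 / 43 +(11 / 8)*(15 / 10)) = -151411913040 / 24844707173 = -6.09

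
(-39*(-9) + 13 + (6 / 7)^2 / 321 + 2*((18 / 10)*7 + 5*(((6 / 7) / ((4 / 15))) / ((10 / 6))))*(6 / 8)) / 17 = 41667859 / 1782620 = 23.37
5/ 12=0.42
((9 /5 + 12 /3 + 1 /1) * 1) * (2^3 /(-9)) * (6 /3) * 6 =-1088 /15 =-72.53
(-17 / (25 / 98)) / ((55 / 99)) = -14994 / 125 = -119.95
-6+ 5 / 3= -13 / 3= -4.33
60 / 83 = 0.72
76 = 76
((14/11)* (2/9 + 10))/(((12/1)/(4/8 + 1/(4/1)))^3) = 161/50688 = 0.00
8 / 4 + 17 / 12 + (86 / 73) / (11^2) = 3.43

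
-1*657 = -657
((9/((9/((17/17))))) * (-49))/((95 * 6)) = -49/570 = -0.09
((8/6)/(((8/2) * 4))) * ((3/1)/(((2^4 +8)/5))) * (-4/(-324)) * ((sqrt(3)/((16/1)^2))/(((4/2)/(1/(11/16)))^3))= 5 * sqrt(3)/5174928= 0.00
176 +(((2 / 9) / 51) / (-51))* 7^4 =4115182 / 23409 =175.79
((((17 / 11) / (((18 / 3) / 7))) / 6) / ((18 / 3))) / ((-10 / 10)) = -0.05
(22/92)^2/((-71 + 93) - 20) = 0.03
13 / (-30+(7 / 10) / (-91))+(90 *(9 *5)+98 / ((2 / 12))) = 18091148 / 3901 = 4637.57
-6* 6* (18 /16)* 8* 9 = -2916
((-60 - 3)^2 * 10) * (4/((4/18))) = 714420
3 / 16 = 0.19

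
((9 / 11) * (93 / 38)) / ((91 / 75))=62775 / 38038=1.65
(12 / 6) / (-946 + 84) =-1 / 431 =-0.00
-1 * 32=-32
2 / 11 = 0.18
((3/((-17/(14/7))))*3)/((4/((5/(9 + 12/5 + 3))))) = -25/272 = -0.09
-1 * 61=-61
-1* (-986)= 986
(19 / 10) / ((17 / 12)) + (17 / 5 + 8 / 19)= 8337 / 1615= 5.16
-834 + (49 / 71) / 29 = -1717157 / 2059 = -833.98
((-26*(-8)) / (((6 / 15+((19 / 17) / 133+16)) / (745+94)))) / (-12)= -1996820 / 2253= -886.29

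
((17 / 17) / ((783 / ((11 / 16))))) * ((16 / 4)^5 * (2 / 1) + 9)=22627 / 12528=1.81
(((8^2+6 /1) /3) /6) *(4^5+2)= 3990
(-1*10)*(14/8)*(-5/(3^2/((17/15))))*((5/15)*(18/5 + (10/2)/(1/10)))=15946/81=196.86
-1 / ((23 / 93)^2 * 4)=-8649 / 2116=-4.09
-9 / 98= -0.09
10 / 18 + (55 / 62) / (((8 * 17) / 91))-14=-12.85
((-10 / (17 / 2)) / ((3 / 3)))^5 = -3200000 / 1419857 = -2.25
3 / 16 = 0.19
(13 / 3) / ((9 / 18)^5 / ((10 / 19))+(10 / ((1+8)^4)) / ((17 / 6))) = 51554880 / 712801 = 72.33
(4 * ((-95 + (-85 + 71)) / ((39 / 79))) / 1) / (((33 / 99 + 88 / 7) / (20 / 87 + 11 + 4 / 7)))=-247549028 / 306501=-807.66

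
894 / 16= 447 / 8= 55.88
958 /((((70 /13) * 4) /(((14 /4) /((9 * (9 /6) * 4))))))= 6227 /2160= 2.88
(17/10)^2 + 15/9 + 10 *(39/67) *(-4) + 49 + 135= 3321989/20100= 165.27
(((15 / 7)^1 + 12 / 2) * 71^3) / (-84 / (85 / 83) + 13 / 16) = -1460276880 / 40691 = -35886.97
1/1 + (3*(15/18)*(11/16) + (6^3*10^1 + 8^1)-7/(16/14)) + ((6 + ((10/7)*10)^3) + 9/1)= 55923221/10976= 5095.05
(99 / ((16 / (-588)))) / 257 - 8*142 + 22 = -1159745 / 1028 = -1128.16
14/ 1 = 14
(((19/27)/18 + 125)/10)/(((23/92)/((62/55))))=3767678/66825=56.38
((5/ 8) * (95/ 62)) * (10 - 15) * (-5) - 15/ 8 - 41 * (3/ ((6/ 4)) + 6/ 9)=-129853/ 1488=-87.27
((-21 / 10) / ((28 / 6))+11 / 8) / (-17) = -37 / 680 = -0.05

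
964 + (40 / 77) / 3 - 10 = 220414 / 231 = 954.17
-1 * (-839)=839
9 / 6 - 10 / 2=-7 / 2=-3.50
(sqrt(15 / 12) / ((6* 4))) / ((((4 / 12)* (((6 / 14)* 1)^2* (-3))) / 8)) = -49* sqrt(5) / 54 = -2.03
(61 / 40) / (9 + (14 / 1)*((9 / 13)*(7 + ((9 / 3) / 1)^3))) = 793 / 176040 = 0.00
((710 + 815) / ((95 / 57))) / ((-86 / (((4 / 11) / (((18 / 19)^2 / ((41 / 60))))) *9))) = -902861 / 34056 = -26.51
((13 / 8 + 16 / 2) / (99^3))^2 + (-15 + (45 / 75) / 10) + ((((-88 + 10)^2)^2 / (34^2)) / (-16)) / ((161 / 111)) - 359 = -1015828037054547608071 / 579254609870798400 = -1753.68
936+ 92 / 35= 32852 / 35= 938.63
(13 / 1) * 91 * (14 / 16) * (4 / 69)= 8281 / 138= 60.01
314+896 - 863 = 347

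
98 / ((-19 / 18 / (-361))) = 33516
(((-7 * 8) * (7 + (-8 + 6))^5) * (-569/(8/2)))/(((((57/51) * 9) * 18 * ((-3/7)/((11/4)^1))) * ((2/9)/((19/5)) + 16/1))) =-16292959375/296568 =-54938.36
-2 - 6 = -8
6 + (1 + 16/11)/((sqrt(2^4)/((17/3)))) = 417/44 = 9.48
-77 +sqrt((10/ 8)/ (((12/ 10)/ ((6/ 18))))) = -77 +5* sqrt(2)/ 12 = -76.41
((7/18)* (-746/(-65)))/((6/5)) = 2611/702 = 3.72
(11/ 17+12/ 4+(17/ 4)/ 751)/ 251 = 186537/ 12818068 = 0.01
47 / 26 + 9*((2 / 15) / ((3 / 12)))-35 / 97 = 78773 / 12610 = 6.25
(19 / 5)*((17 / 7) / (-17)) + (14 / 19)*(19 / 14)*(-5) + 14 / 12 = -919 / 210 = -4.38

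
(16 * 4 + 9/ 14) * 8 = 3620/ 7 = 517.14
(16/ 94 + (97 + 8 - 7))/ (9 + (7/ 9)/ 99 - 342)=-2055537/ 6972356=-0.29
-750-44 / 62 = -23272 / 31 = -750.71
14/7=2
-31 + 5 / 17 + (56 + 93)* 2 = 4544 / 17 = 267.29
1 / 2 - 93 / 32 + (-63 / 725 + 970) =22446159 / 23200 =967.51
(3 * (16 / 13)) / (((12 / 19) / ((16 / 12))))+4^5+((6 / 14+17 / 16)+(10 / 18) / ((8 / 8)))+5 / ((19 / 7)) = 257860361 / 248976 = 1035.68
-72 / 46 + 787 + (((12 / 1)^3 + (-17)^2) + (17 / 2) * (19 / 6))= 780901 / 276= 2829.35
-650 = -650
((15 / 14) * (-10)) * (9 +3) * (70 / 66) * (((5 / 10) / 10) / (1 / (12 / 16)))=-225 / 44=-5.11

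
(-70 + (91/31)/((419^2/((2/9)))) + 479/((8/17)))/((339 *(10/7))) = 1.96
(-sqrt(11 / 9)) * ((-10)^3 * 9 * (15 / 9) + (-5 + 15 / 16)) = 240065 * sqrt(11) / 48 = 16587.62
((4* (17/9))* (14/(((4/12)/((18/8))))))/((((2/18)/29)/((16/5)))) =2981664/5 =596332.80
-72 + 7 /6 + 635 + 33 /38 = 32207 /57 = 565.04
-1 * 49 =-49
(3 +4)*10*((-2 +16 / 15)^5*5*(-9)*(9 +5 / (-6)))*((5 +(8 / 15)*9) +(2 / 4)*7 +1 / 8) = 4127597516 / 16875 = 244598.37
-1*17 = -17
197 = 197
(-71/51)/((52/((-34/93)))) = 71/7254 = 0.01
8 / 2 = 4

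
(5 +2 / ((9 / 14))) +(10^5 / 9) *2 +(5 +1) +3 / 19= 1267480 / 57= 22236.49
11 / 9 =1.22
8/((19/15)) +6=234/19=12.32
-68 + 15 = -53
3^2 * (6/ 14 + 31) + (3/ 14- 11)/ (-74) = 293191/ 1036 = 283.00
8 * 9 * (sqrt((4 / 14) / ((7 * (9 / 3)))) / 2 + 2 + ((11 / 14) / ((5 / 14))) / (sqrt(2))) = 12 * sqrt(6) / 7 + 396 * sqrt(2) / 5 + 144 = 260.20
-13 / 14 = -0.93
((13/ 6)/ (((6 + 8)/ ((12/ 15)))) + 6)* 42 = 1286/ 5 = 257.20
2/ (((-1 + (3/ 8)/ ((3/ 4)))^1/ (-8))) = 32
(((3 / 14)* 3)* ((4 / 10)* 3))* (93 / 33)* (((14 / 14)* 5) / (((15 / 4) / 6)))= 17.39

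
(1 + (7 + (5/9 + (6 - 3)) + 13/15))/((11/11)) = 559/45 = 12.42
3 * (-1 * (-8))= 24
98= 98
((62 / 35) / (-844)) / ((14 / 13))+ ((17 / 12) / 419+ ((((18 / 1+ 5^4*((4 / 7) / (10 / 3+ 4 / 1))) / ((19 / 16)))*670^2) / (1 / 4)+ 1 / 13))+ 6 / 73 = 100857980.75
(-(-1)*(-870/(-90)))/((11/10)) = 290/33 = 8.79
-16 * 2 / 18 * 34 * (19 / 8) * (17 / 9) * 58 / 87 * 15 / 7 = -219640 / 567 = -387.37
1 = 1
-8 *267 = -2136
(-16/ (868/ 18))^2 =5184/ 47089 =0.11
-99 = -99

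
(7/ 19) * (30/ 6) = 35/ 19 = 1.84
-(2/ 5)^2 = -4/ 25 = -0.16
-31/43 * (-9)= 279/43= 6.49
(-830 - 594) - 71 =-1495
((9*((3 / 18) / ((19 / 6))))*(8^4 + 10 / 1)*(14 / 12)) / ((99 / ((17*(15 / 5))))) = 244307 / 209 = 1168.93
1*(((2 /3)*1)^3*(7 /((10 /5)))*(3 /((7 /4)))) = 16 /9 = 1.78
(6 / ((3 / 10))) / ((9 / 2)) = 40 / 9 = 4.44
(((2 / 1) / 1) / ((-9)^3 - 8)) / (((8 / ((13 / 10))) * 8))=-13 / 235840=-0.00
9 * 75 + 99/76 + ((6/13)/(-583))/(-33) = 4285083383/6336044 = 676.30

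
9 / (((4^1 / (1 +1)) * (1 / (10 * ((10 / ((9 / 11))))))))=550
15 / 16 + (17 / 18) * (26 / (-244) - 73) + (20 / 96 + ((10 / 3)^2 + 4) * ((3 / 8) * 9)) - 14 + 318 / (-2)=-556025 / 2928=-189.90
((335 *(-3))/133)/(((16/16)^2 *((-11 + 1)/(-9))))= -1809/266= -6.80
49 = 49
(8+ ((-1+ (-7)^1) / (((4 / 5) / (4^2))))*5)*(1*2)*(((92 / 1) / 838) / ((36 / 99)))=-200376 / 419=-478.22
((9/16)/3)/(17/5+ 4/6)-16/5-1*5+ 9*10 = 399409/4880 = 81.85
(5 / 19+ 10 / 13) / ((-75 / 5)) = -17 / 247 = -0.07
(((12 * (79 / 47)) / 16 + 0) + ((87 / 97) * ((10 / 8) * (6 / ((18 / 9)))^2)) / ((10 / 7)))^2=92163852225 / 1330206784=69.29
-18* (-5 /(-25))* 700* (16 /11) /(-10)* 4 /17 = 16128 /187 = 86.25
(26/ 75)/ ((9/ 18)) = 52/ 75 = 0.69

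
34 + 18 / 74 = 34.24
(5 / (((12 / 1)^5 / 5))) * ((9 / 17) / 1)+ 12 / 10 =2820221 / 2350080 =1.20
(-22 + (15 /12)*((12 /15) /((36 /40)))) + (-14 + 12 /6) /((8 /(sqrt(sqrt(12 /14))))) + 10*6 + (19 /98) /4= -3*6^(1 /4)*7^(3 /4) /14 + 138155 /3528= 37.72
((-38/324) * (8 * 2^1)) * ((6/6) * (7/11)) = -1064/891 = -1.19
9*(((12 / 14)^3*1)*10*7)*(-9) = -174960 / 49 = -3570.61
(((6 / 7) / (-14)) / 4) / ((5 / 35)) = -3 / 28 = -0.11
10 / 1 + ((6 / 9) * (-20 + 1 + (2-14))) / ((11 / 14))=-538 / 33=-16.30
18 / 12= 3 / 2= 1.50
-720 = -720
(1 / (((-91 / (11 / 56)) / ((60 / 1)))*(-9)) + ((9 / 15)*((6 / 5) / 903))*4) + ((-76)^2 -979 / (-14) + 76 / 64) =192190605407 / 32869200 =5847.13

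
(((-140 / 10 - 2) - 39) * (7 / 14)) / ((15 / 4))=-22 / 3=-7.33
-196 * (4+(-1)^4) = -980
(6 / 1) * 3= 18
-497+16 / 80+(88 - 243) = -3259 / 5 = -651.80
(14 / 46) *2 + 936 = 21542 / 23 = 936.61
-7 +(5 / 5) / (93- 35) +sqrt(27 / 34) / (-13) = -405 / 58- 3* sqrt(102) / 442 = -7.05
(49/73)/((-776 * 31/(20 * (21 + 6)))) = -6615/439022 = -0.02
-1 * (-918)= 918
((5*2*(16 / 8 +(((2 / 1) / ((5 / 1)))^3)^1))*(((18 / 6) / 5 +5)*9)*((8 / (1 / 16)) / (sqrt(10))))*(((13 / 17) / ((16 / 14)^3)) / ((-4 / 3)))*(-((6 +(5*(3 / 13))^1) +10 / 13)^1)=861356349*sqrt(10) / 21250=128181.08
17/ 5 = 3.40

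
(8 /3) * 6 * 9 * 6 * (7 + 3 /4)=6696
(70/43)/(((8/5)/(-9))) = -1575/172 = -9.16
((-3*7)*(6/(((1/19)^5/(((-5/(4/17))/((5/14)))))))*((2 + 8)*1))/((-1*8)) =-23204142753.75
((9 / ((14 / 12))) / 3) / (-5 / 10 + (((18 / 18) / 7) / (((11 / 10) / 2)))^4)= -180787068 / 34833041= -5.19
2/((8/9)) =9/4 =2.25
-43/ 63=-0.68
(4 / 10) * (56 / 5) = 112 / 25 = 4.48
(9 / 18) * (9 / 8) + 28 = 457 / 16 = 28.56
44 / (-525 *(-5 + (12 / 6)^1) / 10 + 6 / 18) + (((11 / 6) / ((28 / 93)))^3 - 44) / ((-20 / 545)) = -3295179612395 / 665233408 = -4953.42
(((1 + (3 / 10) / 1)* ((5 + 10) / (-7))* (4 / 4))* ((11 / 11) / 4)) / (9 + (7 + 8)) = -13 / 448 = -0.03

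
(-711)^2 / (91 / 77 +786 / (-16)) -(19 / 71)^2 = -224254682827 / 21267979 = -10544.24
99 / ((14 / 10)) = 495 / 7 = 70.71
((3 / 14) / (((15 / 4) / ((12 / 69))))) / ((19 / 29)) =0.02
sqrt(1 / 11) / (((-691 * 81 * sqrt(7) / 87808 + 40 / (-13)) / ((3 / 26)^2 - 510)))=-5501130780096 * sqrt(77) / 1232906453071 + 345209691832320 * sqrt(11) / 16027783889923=32.28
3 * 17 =51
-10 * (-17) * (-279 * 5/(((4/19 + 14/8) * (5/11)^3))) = -959565816/745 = -1288007.81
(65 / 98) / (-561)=-65 / 54978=-0.00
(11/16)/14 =11/224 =0.05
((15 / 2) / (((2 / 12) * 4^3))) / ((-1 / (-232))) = 1305 / 8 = 163.12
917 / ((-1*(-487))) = 917 / 487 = 1.88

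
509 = 509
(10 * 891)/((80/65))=57915/8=7239.38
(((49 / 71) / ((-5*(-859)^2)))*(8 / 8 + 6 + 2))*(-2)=882 / 261947755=0.00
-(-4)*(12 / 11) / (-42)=-8 / 77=-0.10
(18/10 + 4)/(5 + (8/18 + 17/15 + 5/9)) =87/107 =0.81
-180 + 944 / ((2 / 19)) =8788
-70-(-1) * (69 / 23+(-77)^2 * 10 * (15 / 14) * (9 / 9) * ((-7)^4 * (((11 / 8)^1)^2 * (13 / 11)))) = 21810859787 / 64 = 340794684.17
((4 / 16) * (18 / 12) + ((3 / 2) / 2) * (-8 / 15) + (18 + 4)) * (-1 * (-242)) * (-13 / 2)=-1382667 / 40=-34566.68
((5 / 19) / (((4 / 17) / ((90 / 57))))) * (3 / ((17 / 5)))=1125 / 722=1.56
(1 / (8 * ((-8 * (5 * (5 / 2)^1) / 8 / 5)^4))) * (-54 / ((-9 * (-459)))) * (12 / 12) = -4 / 95625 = -0.00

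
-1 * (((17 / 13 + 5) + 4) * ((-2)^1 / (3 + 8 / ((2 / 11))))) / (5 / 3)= 804 / 3055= 0.26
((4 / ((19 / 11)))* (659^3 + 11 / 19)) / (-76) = -59813956532 / 6859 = -8720506.86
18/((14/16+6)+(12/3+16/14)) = 1008/673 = 1.50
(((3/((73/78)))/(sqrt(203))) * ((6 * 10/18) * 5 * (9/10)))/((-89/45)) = -157950 * sqrt(203)/1318891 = -1.71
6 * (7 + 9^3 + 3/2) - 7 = 4418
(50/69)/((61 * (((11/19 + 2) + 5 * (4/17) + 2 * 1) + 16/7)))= 113050/76523829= 0.00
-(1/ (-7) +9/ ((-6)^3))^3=29791/ 4741632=0.01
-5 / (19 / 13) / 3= -65 / 57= -1.14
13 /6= 2.17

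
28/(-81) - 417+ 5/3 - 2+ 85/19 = -635923/1539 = -413.21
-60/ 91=-0.66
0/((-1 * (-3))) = 0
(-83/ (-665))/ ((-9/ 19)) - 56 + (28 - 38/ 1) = -20873/ 315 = -66.26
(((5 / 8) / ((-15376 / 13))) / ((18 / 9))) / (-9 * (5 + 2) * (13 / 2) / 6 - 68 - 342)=65 / 117657152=0.00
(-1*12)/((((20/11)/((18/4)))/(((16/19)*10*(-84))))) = 399168/19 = 21008.84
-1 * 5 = -5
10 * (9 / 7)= 90 / 7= 12.86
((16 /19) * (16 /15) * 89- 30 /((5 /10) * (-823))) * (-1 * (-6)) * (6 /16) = 14076249 /78185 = 180.04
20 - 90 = -70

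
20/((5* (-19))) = -4/19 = -0.21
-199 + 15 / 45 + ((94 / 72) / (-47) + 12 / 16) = -3563 / 18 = -197.94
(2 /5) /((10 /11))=11 /25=0.44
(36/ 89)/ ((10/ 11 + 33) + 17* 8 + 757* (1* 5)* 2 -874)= 132/ 2240575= 0.00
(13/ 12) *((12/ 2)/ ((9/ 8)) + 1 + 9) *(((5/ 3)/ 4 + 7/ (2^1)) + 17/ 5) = 131261/ 1080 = 121.54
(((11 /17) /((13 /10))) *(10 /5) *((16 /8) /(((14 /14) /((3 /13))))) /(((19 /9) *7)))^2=141134400 /146007287881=0.00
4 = 4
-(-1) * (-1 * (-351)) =351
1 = 1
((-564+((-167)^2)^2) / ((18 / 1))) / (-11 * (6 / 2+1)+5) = -777795757 / 702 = -1107971.16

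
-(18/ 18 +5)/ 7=-6/ 7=-0.86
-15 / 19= -0.79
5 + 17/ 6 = 47/ 6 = 7.83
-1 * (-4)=4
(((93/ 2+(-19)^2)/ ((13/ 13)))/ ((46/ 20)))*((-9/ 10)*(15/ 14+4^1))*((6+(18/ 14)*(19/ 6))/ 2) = -73430685/ 18032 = -4072.24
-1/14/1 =-1/14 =-0.07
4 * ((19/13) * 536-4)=40528/13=3117.54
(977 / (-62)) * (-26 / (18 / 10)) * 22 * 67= 93606370 / 279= 335506.70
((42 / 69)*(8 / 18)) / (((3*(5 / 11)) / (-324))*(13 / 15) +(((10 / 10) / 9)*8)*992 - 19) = 22176 / 70723321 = 0.00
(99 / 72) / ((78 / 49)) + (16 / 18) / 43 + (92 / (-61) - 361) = -1775665153 / 4910256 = -361.62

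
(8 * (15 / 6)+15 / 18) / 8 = 125 / 48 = 2.60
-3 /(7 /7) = -3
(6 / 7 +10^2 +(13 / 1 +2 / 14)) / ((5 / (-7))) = -798 / 5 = -159.60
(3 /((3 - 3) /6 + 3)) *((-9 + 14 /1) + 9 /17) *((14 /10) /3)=658 /255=2.58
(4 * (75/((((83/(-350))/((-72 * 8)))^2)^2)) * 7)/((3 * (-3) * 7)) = -55060589445120000000000/47458321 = -1160188314397384.60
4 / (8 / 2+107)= 4 / 111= 0.04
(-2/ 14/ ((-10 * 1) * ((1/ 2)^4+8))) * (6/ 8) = 0.00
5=5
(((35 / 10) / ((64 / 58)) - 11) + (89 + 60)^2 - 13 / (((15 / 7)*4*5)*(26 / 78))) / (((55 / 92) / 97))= 79217497989 / 22000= 3600795.36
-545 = -545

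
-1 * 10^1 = -10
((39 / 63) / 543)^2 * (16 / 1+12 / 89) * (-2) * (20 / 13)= -746720 / 11572528401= -0.00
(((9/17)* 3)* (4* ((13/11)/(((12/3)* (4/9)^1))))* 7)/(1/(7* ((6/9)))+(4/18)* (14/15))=20896785/298078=70.11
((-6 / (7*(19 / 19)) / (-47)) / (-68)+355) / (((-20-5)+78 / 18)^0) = 3971027 / 11186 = 355.00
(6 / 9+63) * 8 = 1528 / 3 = 509.33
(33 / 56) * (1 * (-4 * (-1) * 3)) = 7.07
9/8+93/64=165/64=2.58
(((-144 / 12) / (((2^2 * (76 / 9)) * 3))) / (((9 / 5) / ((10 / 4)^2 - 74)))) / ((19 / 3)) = 4065 / 5776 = 0.70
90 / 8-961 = -3799 / 4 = -949.75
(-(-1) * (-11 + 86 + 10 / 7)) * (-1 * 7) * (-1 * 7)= 3745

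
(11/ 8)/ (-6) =-11/ 48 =-0.23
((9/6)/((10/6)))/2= 9/20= 0.45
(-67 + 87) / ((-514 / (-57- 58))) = 1150 / 257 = 4.47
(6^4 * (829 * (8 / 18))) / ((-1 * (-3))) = 159168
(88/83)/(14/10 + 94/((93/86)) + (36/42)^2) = 2005080/168425177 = 0.01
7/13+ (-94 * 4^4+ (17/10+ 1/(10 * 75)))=-117301081/4875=-24061.76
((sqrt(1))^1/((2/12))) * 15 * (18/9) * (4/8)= 90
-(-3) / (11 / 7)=1.91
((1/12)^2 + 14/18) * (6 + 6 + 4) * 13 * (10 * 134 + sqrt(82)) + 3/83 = 1469 * sqrt(82)/9 + 163382207/747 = 220195.85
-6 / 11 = -0.55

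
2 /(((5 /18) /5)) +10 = 46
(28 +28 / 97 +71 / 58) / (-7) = -166039 / 39382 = -4.22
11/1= 11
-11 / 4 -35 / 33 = -503 / 132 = -3.81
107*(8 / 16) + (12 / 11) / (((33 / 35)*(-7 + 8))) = 13227 / 242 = 54.66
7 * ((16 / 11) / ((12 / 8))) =224 / 33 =6.79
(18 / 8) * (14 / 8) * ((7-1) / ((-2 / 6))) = -567 / 8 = -70.88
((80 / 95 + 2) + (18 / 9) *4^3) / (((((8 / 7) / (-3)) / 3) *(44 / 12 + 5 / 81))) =-276.36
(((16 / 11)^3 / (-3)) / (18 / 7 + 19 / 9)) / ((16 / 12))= -64512 / 392645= -0.16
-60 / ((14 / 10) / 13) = -3900 / 7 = -557.14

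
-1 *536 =-536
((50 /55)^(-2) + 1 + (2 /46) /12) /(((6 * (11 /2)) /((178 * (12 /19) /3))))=2718772 /1081575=2.51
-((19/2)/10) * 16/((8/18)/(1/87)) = -57/145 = -0.39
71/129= 0.55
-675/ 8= -84.38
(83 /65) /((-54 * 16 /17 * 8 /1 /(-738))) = 57851 /24960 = 2.32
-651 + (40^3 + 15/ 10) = 126701/ 2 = 63350.50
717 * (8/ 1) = 5736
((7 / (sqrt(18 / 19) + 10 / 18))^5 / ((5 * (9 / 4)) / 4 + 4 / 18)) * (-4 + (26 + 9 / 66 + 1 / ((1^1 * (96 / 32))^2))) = -1122396403604350933107000 / 232213845404841179 + 16602941511363501924840 * sqrt(38) / 21110349582258289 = 14749.56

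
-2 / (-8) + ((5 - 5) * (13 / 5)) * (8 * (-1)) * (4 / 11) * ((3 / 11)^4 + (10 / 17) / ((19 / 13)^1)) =1 / 4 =0.25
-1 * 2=-2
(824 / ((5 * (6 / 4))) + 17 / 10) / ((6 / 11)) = 36817 / 180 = 204.54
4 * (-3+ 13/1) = 40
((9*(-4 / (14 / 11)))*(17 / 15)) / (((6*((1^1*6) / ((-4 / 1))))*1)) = 374 / 105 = 3.56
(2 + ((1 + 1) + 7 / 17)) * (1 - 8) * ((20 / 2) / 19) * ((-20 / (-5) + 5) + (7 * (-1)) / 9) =-129500 / 969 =-133.64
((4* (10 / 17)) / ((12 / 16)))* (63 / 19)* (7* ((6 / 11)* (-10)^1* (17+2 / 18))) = -2195200 / 323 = -6796.28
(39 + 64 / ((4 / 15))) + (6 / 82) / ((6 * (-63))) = 1441313 / 5166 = 279.00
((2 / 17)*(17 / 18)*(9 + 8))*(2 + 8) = 170 / 9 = 18.89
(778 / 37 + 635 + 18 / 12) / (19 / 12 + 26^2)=291942 / 300847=0.97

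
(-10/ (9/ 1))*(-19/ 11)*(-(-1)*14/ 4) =665/ 99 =6.72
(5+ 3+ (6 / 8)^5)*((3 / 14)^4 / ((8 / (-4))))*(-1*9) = 0.08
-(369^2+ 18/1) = -136179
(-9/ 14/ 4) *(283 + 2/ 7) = -17847/ 392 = -45.53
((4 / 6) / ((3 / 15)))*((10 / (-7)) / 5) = -20 / 21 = -0.95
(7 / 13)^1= 7 / 13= 0.54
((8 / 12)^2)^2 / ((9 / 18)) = 32 / 81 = 0.40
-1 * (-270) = 270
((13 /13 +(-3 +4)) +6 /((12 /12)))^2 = 64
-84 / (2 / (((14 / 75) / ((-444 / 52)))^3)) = 84399952 / 192323109375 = 0.00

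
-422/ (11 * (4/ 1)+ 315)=-422/ 359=-1.18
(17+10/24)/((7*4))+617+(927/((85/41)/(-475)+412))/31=10324638555613/16714794768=617.69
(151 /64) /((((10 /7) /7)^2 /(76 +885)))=348411511 /6400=54439.30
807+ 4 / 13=10495 / 13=807.31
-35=-35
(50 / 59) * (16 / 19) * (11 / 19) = 8800 / 21299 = 0.41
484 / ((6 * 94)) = 121 / 141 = 0.86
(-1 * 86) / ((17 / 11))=-946 / 17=-55.65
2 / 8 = 1 / 4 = 0.25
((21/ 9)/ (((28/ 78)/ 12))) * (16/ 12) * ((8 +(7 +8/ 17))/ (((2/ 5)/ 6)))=24134.12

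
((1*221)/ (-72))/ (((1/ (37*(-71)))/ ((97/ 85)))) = 3312647/ 360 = 9201.80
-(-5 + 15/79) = 380/79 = 4.81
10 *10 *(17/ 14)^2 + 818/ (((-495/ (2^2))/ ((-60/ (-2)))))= -82231/ 1617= -50.85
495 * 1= 495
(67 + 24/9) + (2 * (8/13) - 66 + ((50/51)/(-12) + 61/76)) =849295/151164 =5.62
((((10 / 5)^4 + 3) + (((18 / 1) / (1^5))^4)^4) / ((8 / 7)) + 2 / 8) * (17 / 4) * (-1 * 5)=-72256521002473579818195 / 32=-2258016281327299369318.59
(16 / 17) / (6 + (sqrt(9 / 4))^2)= 64 / 561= 0.11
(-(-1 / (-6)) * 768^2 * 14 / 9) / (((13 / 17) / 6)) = -15597568 / 13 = -1199812.92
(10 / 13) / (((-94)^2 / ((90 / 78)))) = 0.00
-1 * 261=-261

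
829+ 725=1554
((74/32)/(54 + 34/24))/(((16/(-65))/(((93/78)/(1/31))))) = -6.27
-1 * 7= -7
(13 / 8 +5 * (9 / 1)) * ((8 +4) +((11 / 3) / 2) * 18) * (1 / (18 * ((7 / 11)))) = 20515 / 112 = 183.17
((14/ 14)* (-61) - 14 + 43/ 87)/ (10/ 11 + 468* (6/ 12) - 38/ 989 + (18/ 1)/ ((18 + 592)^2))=-13119813991900/ 41358690211557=-0.32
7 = 7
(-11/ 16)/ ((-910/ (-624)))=-33/ 70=-0.47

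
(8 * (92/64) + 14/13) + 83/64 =11543/832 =13.87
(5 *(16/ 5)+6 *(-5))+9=-5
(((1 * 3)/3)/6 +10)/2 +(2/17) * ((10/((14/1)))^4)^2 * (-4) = 5940598637/1176019404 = 5.05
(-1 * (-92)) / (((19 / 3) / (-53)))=-14628 / 19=-769.89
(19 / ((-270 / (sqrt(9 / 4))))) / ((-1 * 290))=0.00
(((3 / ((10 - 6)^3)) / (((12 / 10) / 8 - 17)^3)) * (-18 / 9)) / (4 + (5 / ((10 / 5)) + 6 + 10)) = 100 / 114818259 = 0.00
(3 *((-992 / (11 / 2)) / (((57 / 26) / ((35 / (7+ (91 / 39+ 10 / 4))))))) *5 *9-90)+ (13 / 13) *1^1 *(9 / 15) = -2443977033 / 74195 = -32939.92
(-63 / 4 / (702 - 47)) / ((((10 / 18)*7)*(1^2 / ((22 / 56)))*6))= -297 / 733600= -0.00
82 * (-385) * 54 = -1704780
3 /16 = 0.19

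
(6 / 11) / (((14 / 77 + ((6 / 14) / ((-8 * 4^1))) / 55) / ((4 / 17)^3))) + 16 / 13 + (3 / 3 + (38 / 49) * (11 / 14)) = 141099911704 / 49006108879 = 2.88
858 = 858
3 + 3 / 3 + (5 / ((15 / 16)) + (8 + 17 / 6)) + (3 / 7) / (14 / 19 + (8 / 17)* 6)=244966 / 12075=20.29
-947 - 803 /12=-12167 /12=-1013.92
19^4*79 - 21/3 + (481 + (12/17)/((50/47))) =4375729307/425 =10295833.66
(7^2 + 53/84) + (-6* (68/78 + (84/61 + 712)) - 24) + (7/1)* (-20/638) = -90523444105/21249228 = -4260.08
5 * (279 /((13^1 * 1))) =1395 /13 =107.31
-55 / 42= -1.31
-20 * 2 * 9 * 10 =-3600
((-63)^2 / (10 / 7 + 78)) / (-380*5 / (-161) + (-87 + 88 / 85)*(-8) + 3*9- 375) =14081865 / 99061408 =0.14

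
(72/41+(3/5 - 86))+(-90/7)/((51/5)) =-84.90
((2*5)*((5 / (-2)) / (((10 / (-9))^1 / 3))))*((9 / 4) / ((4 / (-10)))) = -6075 / 16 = -379.69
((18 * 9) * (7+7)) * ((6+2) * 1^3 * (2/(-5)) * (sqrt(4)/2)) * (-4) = 145152/5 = 29030.40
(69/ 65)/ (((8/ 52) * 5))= 69/ 50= 1.38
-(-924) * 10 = 9240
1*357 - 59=298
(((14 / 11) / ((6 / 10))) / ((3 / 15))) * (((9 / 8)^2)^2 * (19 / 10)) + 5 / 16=1468435 / 45056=32.59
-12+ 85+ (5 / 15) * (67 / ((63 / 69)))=6140 / 63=97.46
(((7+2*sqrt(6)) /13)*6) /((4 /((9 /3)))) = 9*sqrt(6) /13+63 /26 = 4.12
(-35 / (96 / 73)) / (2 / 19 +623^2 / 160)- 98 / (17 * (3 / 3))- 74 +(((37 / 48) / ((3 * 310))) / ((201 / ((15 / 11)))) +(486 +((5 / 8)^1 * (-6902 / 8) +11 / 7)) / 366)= -18766952096454190687 / 234831172234671936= -79.92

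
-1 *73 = -73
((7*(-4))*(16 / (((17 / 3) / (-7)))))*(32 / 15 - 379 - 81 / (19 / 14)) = -390171712 / 1615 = -241592.39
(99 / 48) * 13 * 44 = 4719 / 4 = 1179.75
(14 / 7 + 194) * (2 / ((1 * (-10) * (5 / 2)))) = -392 / 25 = -15.68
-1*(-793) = 793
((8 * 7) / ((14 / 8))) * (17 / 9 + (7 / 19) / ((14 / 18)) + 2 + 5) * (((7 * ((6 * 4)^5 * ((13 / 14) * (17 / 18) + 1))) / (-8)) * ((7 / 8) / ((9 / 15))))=-108562657280 / 19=-5713824067.37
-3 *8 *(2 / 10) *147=-3528 / 5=-705.60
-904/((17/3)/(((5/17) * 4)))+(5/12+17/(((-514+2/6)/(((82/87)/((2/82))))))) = -29220810787/154981452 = -188.54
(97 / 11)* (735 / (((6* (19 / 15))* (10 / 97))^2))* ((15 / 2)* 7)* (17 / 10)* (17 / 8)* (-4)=-4071174141195 / 508288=-8009581.46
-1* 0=0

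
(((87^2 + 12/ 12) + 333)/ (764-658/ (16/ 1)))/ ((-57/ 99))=-2086392/ 109877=-18.99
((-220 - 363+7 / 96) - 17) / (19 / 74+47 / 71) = -151296811 / 231696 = -653.00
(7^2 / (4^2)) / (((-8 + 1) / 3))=-21 / 16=-1.31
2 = 2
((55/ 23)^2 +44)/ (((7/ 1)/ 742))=2787906/ 529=5270.14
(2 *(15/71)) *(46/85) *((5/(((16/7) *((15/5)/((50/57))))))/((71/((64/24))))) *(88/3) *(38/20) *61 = 43212400/2313819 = 18.68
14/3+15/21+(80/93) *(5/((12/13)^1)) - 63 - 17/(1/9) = -205.96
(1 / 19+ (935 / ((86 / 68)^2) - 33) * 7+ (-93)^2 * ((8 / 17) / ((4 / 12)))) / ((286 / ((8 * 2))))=76785991296 / 85403461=899.10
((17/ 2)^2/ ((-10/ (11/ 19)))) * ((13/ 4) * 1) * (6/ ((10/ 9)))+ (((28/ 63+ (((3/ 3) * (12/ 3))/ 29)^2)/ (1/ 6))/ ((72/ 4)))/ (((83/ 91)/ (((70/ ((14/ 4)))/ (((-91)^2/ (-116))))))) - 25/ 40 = -6659460308671/ 89892784800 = -74.08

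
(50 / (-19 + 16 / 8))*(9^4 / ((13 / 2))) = -656100 / 221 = -2968.78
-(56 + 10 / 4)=-117 / 2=-58.50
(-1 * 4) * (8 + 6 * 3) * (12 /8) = -156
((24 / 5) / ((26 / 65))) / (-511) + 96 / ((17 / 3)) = 146964 / 8687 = 16.92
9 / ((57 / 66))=198 / 19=10.42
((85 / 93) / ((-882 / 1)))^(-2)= 6728264676 / 7225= 931247.71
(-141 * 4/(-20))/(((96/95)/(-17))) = -15181/32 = -474.41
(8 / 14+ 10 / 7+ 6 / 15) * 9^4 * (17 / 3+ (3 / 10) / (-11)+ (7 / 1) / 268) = 89211.44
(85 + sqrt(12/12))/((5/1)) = 86/5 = 17.20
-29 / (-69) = 0.42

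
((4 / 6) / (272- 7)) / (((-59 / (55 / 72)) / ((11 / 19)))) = -121 / 6416604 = -0.00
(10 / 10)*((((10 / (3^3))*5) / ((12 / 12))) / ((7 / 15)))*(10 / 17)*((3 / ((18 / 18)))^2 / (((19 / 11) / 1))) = 27500 / 2261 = 12.16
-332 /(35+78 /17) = -5644 /673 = -8.39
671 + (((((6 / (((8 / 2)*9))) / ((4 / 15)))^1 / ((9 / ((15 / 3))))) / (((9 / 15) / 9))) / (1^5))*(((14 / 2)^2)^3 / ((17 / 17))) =14722229 / 24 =613426.21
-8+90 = 82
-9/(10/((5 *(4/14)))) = -9/7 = -1.29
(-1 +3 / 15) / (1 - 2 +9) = -1 / 10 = -0.10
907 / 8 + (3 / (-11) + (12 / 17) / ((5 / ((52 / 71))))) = 60121267 / 531080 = 113.21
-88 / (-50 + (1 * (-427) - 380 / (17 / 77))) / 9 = 1496 / 336321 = 0.00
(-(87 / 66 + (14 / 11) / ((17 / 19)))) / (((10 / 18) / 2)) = -1845 / 187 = -9.87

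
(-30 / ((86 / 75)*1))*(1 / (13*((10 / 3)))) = -675 / 1118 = -0.60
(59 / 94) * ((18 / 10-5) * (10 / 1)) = -944 / 47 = -20.09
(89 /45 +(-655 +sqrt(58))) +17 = -28621 /45 +sqrt(58) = -628.41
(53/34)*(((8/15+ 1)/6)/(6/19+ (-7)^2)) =23161/2867220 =0.01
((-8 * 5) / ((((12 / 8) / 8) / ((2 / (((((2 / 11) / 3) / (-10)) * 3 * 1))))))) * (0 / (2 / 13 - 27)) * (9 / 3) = 0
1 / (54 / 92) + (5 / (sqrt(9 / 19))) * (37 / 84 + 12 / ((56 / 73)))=118.55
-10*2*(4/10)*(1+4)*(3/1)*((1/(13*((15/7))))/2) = -28/13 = -2.15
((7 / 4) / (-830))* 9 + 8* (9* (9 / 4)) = 537777 / 3320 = 161.98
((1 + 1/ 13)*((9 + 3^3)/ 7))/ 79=72/ 1027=0.07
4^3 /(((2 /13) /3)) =1248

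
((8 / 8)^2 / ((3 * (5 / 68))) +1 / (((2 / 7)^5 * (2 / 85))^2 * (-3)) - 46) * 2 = -3401473639279 / 10240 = -332175160.09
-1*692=-692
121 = 121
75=75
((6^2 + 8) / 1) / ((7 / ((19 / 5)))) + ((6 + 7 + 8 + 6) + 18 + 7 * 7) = 4126 / 35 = 117.89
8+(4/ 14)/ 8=225/ 28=8.04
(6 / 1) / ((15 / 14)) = 28 / 5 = 5.60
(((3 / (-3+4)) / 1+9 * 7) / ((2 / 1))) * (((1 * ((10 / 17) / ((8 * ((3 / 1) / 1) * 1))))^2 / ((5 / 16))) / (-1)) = -55 / 867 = -0.06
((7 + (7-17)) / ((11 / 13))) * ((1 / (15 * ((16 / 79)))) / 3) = -1027 / 2640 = -0.39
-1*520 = -520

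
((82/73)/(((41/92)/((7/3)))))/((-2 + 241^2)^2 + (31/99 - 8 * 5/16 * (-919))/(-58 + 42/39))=62905920/36079293539162677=0.00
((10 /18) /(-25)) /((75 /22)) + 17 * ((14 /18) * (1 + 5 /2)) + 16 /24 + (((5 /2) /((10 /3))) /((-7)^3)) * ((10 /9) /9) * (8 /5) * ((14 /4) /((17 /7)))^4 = 17640661009 /375844500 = 46.94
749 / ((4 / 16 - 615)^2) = 11984 / 6046681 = 0.00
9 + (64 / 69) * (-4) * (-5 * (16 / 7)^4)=85377101 / 165669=515.35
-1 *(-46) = 46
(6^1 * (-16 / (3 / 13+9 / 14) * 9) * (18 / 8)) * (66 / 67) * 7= -54486432 / 3551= -15343.97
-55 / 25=-11 / 5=-2.20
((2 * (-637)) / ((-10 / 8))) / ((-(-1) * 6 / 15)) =2548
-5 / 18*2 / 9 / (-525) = 1 / 8505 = 0.00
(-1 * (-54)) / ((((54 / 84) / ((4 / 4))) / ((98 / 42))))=196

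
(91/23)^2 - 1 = 7752/529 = 14.65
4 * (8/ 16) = 2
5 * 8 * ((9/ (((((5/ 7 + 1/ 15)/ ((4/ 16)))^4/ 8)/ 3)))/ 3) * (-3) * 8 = -16409334375/ 22606088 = -725.88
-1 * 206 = -206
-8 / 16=-1 / 2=-0.50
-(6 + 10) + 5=-11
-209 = -209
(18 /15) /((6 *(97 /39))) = 0.08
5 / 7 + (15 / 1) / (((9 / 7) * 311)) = 4910 / 6531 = 0.75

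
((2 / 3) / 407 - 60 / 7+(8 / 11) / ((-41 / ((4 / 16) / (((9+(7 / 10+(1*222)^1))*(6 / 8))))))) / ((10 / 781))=-669.30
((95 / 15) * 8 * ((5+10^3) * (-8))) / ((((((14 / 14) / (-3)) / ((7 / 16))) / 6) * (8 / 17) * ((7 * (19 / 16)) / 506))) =414960480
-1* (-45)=45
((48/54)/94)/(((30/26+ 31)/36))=104/9823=0.01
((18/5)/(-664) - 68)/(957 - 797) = -112889/265600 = -0.43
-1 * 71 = -71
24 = 24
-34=-34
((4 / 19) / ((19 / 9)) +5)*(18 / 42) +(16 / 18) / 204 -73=-11733154 / 165699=-70.81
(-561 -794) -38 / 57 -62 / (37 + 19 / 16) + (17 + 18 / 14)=-17180767 / 12831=-1339.00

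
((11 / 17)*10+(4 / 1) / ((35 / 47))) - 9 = 1691 / 595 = 2.84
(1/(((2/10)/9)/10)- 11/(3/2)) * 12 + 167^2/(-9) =19919/9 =2213.22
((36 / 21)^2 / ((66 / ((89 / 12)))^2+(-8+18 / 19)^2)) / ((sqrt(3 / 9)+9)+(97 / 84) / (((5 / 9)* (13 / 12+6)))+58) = 5255204623044840 / 15513746639818184401 - 3718755040500* sqrt(3) / 2216249519974026343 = 0.00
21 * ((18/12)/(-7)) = -9/2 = -4.50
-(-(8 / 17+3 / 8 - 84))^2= -127893481 / 18496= -6914.66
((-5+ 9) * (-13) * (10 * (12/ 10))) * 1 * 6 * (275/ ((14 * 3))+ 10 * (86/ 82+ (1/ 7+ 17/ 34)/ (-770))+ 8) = -2070706560/ 22099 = -93701.37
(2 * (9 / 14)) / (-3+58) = 9 / 385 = 0.02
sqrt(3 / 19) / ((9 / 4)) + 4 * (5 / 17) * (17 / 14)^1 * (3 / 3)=4 * sqrt(57) / 171 + 10 / 7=1.61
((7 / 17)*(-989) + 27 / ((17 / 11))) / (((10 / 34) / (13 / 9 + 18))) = -25767.78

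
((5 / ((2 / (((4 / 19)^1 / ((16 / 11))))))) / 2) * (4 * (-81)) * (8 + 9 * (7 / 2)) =-2315.43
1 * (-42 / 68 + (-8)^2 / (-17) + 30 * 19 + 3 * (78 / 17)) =579.38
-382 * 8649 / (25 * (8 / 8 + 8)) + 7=-366927 / 25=-14677.08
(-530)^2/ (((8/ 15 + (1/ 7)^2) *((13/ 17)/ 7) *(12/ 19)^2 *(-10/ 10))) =-739114964875/ 63492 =-11641072.34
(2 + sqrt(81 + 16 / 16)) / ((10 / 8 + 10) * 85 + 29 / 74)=296 / 141583 + 148 * sqrt(82) / 141583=0.01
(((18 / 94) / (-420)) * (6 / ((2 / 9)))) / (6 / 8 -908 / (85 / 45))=459 / 17895955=0.00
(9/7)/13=9/91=0.10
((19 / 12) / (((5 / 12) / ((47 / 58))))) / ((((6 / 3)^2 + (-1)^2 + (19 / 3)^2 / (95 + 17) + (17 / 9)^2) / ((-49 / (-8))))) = 24810219 / 11741665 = 2.11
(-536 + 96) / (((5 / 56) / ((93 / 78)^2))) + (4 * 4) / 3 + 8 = -3545096 / 507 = -6992.30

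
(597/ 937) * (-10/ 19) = -5970/ 17803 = -0.34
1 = 1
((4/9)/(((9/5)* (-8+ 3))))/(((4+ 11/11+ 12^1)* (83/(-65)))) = 260/114291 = 0.00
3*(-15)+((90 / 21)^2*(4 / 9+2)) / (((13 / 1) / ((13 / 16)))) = -4135 / 98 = -42.19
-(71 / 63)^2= -5041 / 3969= -1.27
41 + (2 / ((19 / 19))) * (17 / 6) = 140 / 3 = 46.67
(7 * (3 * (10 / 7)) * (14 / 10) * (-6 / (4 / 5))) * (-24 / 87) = 2520 / 29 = 86.90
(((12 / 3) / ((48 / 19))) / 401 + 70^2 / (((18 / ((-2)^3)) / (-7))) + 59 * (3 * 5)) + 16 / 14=1630028507 / 101052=16130.59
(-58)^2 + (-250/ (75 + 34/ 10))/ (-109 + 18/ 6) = 3364.03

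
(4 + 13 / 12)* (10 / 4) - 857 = -20263 / 24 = -844.29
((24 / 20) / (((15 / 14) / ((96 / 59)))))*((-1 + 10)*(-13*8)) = -2515968 / 1475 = -1705.74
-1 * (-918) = 918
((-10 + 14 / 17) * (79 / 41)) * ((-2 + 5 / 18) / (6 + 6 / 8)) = 254696 / 56457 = 4.51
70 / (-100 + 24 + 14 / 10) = -350 / 373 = -0.94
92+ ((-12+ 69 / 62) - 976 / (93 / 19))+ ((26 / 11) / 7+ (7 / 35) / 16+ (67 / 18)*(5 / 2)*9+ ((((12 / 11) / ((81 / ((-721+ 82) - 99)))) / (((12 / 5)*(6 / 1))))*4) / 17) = -3010553387 / 87650640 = -34.35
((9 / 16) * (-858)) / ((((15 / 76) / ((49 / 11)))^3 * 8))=-10490408383 / 15125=-693580.72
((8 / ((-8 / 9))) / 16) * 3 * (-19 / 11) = 513 / 176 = 2.91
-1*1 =-1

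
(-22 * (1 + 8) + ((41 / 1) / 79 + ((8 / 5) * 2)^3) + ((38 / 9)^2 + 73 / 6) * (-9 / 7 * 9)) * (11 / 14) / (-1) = 778296189 / 1935500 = 402.12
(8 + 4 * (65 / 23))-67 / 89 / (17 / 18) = 644034 / 34799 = 18.51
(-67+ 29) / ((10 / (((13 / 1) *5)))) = -247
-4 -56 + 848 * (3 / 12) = 152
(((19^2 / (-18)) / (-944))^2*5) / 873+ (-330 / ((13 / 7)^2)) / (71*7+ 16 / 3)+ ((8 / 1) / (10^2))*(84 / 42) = -0.03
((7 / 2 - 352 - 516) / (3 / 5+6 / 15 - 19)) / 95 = 91 / 180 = 0.51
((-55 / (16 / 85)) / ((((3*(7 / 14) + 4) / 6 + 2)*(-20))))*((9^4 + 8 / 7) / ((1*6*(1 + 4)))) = 1717969 / 1568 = 1095.64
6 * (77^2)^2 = 210918246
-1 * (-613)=613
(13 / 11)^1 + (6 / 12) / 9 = 245 / 198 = 1.24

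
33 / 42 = 0.79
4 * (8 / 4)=8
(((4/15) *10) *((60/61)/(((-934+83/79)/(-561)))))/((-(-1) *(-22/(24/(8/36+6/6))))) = -69621120/49454713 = -1.41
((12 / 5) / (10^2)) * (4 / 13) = 12 / 1625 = 0.01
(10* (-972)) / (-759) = 3240 / 253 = 12.81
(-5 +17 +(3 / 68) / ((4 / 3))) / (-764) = -3273 / 207808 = -0.02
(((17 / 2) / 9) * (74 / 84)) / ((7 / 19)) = 11951 / 5292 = 2.26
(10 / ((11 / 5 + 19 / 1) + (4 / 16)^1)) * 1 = 200 / 429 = 0.47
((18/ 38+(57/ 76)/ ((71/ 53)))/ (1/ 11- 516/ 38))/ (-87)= 20449/ 23217284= 0.00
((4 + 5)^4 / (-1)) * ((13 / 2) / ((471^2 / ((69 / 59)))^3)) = -38435553 / 6151541313342328342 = -0.00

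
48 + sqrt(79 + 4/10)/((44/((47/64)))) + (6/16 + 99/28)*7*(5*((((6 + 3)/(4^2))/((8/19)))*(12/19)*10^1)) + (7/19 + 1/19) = 47*sqrt(1985)/14080 + 2926435/2432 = 1203.45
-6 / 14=-3 / 7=-0.43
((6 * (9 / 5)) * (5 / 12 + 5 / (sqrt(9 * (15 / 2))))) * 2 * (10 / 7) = 31.64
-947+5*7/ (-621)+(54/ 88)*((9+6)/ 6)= -51670901/ 54648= -945.52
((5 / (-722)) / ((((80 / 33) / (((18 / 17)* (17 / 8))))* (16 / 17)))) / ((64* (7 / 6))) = -15147 / 165609472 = -0.00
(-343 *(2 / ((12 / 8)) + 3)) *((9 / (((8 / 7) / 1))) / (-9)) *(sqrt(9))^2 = 93639 / 8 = 11704.88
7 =7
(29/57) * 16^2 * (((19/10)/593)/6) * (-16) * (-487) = 14461952/26685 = 541.95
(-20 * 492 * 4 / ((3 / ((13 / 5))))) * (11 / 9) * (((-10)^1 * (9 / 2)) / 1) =1876160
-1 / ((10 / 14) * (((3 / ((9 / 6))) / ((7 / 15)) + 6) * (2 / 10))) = -49 / 72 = -0.68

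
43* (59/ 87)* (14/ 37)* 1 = 35518/ 3219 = 11.03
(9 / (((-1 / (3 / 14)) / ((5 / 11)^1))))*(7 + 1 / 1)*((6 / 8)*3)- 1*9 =-1908 / 77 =-24.78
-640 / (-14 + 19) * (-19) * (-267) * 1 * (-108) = 70129152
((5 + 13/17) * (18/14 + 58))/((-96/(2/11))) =-2905/4488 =-0.65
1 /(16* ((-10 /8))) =-1 /20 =-0.05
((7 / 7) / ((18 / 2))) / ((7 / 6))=0.10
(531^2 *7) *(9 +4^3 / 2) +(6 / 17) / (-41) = 56403196473 / 697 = 80922806.99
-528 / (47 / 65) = -34320 / 47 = -730.21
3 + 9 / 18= 7 / 2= 3.50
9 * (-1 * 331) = -2979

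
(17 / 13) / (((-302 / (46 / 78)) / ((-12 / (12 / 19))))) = 7429 / 153114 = 0.05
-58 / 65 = -0.89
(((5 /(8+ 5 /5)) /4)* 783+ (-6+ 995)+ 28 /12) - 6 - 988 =1273 /12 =106.08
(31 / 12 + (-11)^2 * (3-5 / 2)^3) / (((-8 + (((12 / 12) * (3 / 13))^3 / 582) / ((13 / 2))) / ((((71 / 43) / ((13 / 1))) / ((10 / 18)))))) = -3858338445 / 7624184488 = -0.51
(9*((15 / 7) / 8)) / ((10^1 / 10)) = 135 / 56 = 2.41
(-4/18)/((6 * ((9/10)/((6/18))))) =-10/729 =-0.01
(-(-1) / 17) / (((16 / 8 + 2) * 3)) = 1 / 204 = 0.00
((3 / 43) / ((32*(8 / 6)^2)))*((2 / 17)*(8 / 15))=9 / 116960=0.00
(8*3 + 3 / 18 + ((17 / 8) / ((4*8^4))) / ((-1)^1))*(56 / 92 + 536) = 19546990133 / 1507328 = 12967.97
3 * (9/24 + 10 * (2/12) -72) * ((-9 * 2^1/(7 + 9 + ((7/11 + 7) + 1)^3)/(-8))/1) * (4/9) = -2234749/7029368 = -0.32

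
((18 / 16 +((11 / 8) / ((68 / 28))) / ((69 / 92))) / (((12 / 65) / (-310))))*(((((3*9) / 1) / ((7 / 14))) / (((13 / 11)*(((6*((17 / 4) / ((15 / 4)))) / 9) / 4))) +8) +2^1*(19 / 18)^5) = -797125.97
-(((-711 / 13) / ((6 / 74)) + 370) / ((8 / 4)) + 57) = 2477 / 26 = 95.27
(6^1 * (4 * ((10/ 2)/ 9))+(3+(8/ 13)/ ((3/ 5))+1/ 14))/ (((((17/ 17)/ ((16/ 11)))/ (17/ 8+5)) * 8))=180823/ 8008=22.58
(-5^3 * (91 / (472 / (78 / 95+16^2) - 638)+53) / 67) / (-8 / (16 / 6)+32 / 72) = 461473444125 / 11958995222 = 38.59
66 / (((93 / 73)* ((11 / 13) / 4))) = 7592 / 31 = 244.90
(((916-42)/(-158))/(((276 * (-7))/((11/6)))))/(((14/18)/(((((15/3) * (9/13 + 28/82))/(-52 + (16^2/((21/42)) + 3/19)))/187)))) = 994555/2453294962664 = 0.00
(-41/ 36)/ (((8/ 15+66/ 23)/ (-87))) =136735/ 4696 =29.12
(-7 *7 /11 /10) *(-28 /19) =686 /1045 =0.66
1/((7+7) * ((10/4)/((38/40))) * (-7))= -19/4900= -0.00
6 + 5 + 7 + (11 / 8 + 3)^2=2377 / 64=37.14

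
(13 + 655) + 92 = 760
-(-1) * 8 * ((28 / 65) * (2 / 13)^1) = 448 / 845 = 0.53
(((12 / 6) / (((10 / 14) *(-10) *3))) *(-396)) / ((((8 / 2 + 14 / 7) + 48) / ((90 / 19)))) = 308 / 95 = 3.24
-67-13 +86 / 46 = -1797 / 23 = -78.13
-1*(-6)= 6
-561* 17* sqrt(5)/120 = -3179* sqrt(5)/40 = -177.71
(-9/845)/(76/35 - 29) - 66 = -3491181/52897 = -66.00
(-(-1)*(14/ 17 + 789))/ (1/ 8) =107416/ 17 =6318.59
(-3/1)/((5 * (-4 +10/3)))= 9/10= 0.90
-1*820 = -820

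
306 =306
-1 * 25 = -25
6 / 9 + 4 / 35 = 82 / 105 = 0.78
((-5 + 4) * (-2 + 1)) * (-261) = -261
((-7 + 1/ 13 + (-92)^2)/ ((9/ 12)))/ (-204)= -109942/ 1989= -55.28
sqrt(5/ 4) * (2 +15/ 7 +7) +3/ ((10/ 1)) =12.76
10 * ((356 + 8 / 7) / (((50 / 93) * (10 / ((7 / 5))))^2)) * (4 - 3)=60543 / 250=242.17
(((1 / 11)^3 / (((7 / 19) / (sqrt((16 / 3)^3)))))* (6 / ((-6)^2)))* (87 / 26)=8816* sqrt(3) / 1090089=0.01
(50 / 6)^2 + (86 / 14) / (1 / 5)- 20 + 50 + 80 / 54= 24880 / 189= 131.64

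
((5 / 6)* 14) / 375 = 7 / 225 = 0.03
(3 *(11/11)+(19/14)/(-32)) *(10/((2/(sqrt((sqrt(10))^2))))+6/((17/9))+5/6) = 541925/45696+6625 *sqrt(10)/448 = 58.62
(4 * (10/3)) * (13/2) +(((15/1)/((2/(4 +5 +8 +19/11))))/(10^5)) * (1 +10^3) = 5284357/60000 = 88.07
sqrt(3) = 1.73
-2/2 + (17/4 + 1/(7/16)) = 155/28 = 5.54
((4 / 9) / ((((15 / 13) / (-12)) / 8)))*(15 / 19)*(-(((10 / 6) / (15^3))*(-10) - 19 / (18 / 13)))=-9251008 / 23085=-400.74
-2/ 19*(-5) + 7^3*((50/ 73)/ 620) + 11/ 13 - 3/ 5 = 6435829/ 5589610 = 1.15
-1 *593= -593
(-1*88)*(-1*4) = 352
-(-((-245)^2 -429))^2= -3551683216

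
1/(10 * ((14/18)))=9/70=0.13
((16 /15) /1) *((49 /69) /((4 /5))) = 196 /207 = 0.95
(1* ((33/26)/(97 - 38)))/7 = 0.00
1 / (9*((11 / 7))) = 7 / 99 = 0.07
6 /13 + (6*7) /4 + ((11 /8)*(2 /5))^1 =2993 /260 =11.51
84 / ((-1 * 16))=-21 / 4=-5.25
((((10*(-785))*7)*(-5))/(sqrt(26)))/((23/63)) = 8654625*sqrt(26)/299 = 147592.31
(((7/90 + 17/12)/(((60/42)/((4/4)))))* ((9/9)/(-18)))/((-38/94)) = 0.14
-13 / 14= -0.93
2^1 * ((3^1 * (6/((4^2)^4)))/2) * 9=81/32768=0.00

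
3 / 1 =3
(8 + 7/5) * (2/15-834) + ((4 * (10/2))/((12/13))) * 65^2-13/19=39758752/475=83702.64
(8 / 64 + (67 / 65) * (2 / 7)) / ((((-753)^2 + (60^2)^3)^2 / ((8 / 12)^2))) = 509 / 5942760219028288672601130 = 0.00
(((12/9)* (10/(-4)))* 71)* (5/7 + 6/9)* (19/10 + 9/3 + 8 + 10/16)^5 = -95420716250165359/645120000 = -147911576.53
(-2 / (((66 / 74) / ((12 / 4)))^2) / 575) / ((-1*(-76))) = -1369 / 2643850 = -0.00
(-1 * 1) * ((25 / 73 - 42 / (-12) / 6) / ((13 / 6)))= -811 / 1898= -0.43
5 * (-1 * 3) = -15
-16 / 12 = -4 / 3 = -1.33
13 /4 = 3.25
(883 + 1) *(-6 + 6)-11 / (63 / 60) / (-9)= 220 / 189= 1.16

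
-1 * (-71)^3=357911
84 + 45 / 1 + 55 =184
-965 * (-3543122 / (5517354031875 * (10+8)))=341911273 / 9931237257375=0.00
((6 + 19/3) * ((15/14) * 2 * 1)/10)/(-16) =-37/224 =-0.17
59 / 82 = 0.72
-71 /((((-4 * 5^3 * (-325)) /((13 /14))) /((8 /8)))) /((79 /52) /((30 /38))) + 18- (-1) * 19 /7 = 38864783 /1876250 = 20.71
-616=-616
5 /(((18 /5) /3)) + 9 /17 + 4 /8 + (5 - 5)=5.20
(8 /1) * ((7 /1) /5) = 56 /5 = 11.20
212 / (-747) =-212 / 747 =-0.28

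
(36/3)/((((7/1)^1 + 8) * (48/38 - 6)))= -38/225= -0.17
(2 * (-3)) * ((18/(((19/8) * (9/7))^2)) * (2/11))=-25088/11913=-2.11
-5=-5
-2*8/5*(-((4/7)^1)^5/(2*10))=4096/420175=0.01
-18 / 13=-1.38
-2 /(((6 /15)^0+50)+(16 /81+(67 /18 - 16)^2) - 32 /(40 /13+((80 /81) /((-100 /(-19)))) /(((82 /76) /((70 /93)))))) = -1043258616 /100134975499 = -0.01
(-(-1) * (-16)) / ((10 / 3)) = -24 / 5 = -4.80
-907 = -907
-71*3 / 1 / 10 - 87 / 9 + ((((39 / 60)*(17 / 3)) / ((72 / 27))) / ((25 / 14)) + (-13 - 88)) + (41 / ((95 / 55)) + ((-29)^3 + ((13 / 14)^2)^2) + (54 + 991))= -401174276206 / 17107125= -23450.71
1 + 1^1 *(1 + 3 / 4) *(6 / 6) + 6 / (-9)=25 / 12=2.08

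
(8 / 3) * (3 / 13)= 8 / 13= 0.62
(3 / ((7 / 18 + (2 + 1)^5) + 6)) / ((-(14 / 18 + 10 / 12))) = -972 / 130181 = -0.01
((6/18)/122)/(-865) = -1/316590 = -0.00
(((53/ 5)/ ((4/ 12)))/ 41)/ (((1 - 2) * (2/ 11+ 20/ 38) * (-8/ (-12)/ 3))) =-299079/ 60680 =-4.93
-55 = -55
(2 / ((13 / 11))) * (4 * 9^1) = 792 / 13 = 60.92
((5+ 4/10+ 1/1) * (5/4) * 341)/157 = 2728/157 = 17.38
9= 9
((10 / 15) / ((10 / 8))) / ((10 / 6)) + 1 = 33 / 25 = 1.32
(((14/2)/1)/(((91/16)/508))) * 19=154432/13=11879.38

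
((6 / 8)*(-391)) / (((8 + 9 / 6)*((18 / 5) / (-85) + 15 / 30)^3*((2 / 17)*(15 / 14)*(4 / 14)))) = -10001117743750 / 1118413511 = -8942.24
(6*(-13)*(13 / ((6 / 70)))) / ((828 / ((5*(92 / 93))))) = -59150 / 837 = -70.67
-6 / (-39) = 2 / 13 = 0.15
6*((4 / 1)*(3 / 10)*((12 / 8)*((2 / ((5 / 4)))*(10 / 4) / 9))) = 24 / 5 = 4.80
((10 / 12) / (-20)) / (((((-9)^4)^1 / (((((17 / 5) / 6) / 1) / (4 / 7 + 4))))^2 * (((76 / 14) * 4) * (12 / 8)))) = -99127 / 217084407378739200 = -0.00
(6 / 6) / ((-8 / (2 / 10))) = -1 / 40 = -0.02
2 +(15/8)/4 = 79/32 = 2.47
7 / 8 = 0.88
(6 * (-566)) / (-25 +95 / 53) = 29998 / 205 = 146.33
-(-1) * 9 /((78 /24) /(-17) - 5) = -612 /353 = -1.73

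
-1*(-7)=7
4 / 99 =0.04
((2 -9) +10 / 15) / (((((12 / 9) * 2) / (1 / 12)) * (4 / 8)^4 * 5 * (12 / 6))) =-19 / 60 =-0.32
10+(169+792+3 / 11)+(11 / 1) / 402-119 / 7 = 4219915 / 4422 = 954.30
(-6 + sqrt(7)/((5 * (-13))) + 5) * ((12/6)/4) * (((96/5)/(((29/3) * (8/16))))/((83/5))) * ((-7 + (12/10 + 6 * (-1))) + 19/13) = 193536 * sqrt(7)/10169575 + 193536/156455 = 1.29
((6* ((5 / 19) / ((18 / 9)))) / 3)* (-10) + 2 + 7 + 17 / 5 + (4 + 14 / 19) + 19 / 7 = 17.22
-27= -27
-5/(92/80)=-100/23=-4.35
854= 854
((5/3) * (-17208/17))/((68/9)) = -64530/289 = -223.29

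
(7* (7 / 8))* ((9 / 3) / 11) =147 / 88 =1.67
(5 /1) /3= 5 /3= 1.67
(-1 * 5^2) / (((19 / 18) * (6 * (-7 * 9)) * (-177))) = -25 / 70623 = -0.00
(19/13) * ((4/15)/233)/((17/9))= 228/257465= 0.00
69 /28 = 2.46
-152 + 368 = 216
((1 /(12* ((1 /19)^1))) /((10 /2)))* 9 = 57 /20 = 2.85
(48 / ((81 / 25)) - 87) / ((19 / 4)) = -7796 / 513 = -15.20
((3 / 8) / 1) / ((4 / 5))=15 / 32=0.47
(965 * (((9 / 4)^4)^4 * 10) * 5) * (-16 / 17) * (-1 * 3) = 134112336168151992375 / 2281701376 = 58777339391.92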